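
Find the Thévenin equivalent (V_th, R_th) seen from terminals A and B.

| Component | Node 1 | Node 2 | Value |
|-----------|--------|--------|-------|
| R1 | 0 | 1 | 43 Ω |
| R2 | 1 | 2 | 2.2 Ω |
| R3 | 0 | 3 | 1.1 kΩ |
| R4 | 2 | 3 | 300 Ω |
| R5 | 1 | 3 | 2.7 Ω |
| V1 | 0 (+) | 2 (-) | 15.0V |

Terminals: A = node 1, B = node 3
Step 1 — V_th is the open-circuit voltage V_A - V_B (nothing connected across the terminals).
Nodal analysis, taking node 2 as the 0 V reference.
Source V1 fixes V_0 = 15 V.
KCL at each unknown node (sum of currents leaving = 0; resistances in Ω):
  Node 1: (V_1 - 15)/43 + (V_1 - 0)/2.2 + (V_1 - V_3)/2.7 = 0
  Node 3: (V_3 - 15)/1100 + (V_3 - 0)/300 + (V_3 - V_1)/2.7 = 0
Collecting terms (coefficients in siemens):
  0.8482·V_1 - 0.3704·V_3 = 0.3488
  0.3746·V_3 - 0.3704·V_1 = 0.01364
Determinant D = (0.8482)(0.3746) - (-0.3704)(-0.3704) = 0.1806
V_1 = [(0.3488)(0.3746) - (-0.3704)(0.01364)]/D = 0.7517 V
V_3 = [(0.8482)(0.01364) - (0.3488)(-0.3704)]/D = 0.7796 V
V_th = V_1 - V_3 = 0.7517 - 0.7796 = -0.02789 V
Step 2 — R_th: zero the source — replace V1 by a short circuit (node 2 merges into node 0) — and find the resistance seen between A (node 1) and B (node 3).
Reduce the network between node 1 (A) and node 3 (B) by series/parallel combination:
  Rp1 = R1 ‖ R2 (parallel, both between nodes 0 and 1) = 1/(1/43 + 1/2.2) = 2.093 Ω
  Rp2 = R3 ‖ R4 (parallel, both between nodes 0 and 3) = 1/(1/1100 + 1/300) = 235.7 Ω
  Rs1 = Rp1 + Rp2 (series, joined only at node 0) = 2.093 + 235.7 = 237.8 Ω
  Rp3 = R5 ‖ Rs1 (parallel, both between nodes 1 and 3) = 1/(1/2.7 + 1/237.8) = 2.67 Ω
R_th = 2.67 Ω

Final answer: V_th = -0.02789 V, R_th = 2.67 Ω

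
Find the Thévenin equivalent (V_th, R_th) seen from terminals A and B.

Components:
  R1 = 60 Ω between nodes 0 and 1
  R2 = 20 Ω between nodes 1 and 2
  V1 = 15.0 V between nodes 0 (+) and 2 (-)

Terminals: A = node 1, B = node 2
Step 1 — V_th is the open-circuit voltage V_A - V_B (nothing connected across the terminals).
Nodal analysis, taking node 2 as the 0 V reference.
Source V1 fixes V_0 = 15 V.
KCL at each unknown node (sum of currents leaving = 0; resistances in Ω):
  Node 1: (V_1 - 15)/60 + (V_1 - 0)/20 = 0
Collecting terms: 0.06667 × V_1 = 0.25  =>  V_1 = 3.75 V
V_th = V_1 - V_2 = 3.75 - 0 = 3.75 V
Step 2 — R_th: zero the source — replace V1 by a short circuit (node 2 merges into node 0) — and find the resistance seen between A (node 1) and B (node 0).
Reduce the network between node 1 (A) and node 0 (B) by series/parallel combination:
  Rp1 = R1 ‖ R2 (parallel, both between nodes 0 and 1) = 1/(1/60 + 1/20) = 15 Ω
R_th = 15 Ω

Final answer: V_th = 3.75 V, R_th = 15 Ω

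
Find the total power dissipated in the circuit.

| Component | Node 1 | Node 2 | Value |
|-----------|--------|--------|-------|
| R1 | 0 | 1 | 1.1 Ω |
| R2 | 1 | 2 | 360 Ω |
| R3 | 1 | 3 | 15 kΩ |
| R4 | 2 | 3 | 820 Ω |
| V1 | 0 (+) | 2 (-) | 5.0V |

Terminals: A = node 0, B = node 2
Nodal analysis, taking node 2 as the 0 V reference.
Source V1 fixes V_0 = 5 V.
KCL at each unknown node (sum of currents leaving = 0; resistances in Ω):
  Node 1: (V_1 - 5)/1.1 + (V_1 - 0)/360 + (V_1 - V_3)/15000 = 0
  Node 3: (V_3 - V_1)/15000 + (V_3 - 0)/820 = 0
Collecting terms (coefficients in siemens):
  0.9119·V_1 - 0.00006667·V_3 = 4.545
  0.001286·V_3 - 0.00006667·V_1 = 0
Determinant D = (0.9119)(0.001286) - (-0.00006667)(-0.00006667) = 0.001173
V_1 = [(4.545)(0.001286) - (-0.00006667)(0)]/D = 4.984 V
V_3 = [(0.9119)(0) - (4.545)(-0.00006667)]/D = 0.2584 V
Power in each resistor, P = (ΔV)²/R:
  P_R1 = (5 - 4.984)²/1.1 = 0.0002206 W
  P_R2 = (4.984 - 0)²/360 = 0.06901 W
  P_R3 = (4.984 - 0.2584)²/15000 = 0.001489 W
  P_R4 = (0 - 0.2584)²/820 = 0.0000814 W
P_total = P_R1 + P_R2 + P_R3 + P_R4 = 0.0708 W

Final answer: 0.0708 W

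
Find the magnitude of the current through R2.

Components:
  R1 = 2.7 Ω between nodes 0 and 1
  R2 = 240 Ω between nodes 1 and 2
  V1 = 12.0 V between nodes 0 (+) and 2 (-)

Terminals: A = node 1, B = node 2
Nodal analysis, taking node 2 as the 0 V reference.
Source V1 fixes V_0 = 12 V.
KCL at each unknown node (sum of currents leaving = 0; resistances in Ω):
  Node 1: (V_1 - 12)/2.7 + (V_1 - 0)/240 = 0
Collecting terms: 0.3745 × V_1 = 4.444  =>  V_1 = 11.87 V
I_R2 = (V_1 - V_2)/R2 = (11.87 - 0)/240 = 0.04944 A
|I_R2| = 0.04944 A

Final answer: |I_R2| = 0.04944 A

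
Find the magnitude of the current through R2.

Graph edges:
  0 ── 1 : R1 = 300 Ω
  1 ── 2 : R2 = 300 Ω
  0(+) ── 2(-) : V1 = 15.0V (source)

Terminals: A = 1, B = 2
Nodal analysis, taking node 2 as the 0 V reference.
Source V1 fixes V_0 = 15 V.
KCL at each unknown node (sum of currents leaving = 0; resistances in Ω):
  Node 1: (V_1 - 15)/300 + (V_1 - 0)/300 = 0
Collecting terms: 0.006667 × V_1 = 0.05  =>  V_1 = 7.5 V
I_R2 = (V_1 - V_2)/R2 = (7.5 - 0)/300 = 0.025 A
|I_R2| = 0.025 A

Final answer: |I_R2| = 0.025 A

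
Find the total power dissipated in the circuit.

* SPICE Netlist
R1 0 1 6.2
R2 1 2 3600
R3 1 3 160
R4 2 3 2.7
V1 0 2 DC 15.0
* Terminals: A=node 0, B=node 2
Nodal analysis, taking node 2 as the 0 V reference.
Source V1 fixes V_0 = 15 V.
KCL at each unknown node (sum of currents leaving = 0; resistances in Ω):
  Node 1: (V_1 - 15)/6.2 + (V_1 - 0)/3600 + (V_1 - V_3)/160 = 0
  Node 3: (V_3 - V_1)/160 + (V_3 - 0)/2.7 = 0
Collecting terms (coefficients in siemens):
  0.1678·V_1 - 0.00625·V_3 = 2.419
  0.3766·V_3 - 0.00625·V_1 = 0
Determinant D = (0.1678)(0.3766) - (-0.00625)(-0.00625) = 0.06316
V_1 = [(2.419)(0.3766) - (-0.00625)(0)]/D = 14.43 V
V_3 = [(0.1678)(0) - (2.419)(-0.00625)]/D = 0.2394 V
Power in each resistor, P = (ΔV)²/R:
  P_R1 = (15 - 14.43)²/6.2 = 0.05324 W
  P_R2 = (14.43 - 0)²/3600 = 0.0578 W
  P_R3 = (14.43 - 0.2394)²/160 = 1.258 W
  P_R4 = (0 - 0.2394)²/2.7 = 0.02122 W
P_total = P_R1 + P_R2 + P_R3 + P_R4 = 1.39 W

Final answer: 1.39 W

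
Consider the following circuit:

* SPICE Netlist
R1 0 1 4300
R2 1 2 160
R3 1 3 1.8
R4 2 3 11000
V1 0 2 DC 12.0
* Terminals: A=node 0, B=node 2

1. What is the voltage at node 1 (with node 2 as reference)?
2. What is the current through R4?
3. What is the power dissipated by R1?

Nodal analysis, taking node 2 as the 0 V reference.
Source V1 fixes V_0 = 12 V.
KCL at each unknown node (sum of currents leaving = 0; resistances in Ω):
  Node 1: (V_1 - 12)/4300 + (V_1 - 0)/160 + (V_1 - V_3)/1.8 = 0
  Node 3: (V_3 - V_1)/1.8 + (V_3 - 0)/11000 = 0
Collecting terms (coefficients in siemens):
  0.562·V_1 - 0.5556·V_3 = 0.002791
  0.5556·V_3 - 0.5556·V_1 = 0
Determinant D = (0.562)(0.5556) - (-0.5556)(-0.5556) = 0.003653
V_1 = [(0.002791)(0.5556) - (-0.5556)(0)]/D = 0.4245 V
V_3 = [(0.562)(0) - (0.002791)(-0.5556)]/D = 0.4245 V
Part 1:
  Read off the nodal solution: V_1 = 0.4245 V
Part 2:
  I_R4 = (V_2 - V_3)/R4 = (0 - 0.4245)/11000 = -0.00003859 A
  Magnitude: I_R4 = 0.00003859 A
Part 3:
  I_R1 = (V_0 - V_1)/R1 = (12 - 0.4245)/4300 = 0.002692 A
  P_R1 = I_R1² × R1 = (0.002692)² × 4300 = 0.03116 W

Final answers:
1. V_1 = 0.4245 V
2. I_R4 = 3.859e-05 A
3. P_R1 = 0.03116 W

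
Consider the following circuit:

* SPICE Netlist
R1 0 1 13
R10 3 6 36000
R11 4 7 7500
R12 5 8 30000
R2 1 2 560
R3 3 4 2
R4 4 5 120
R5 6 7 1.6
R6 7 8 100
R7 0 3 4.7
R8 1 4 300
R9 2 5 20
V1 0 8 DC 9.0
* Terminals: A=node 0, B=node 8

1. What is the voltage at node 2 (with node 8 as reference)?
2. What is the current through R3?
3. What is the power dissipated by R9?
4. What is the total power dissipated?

Nodal analysis, taking node 8 as the 0 V reference.
Source V1 fixes V_0 = 9 V.
KCL at each unknown node (sum of currents leaving = 0; resistances in Ω):
  Node 1: (V_1 - 9)/13 + (V_1 - V_2)/560 + (V_1 - V_4)/300 = 0
  Node 2: (V_2 - V_1)/560 + (V_2 - V_5)/20 = 0
  Node 3: (V_3 - V_4)/2 + (V_3 - 9)/4.7 + (V_3 - V_6)/36000 = 0
  Node 4: (V_4 - V_3)/2 + (V_4 - V_5)/120 + (V_4 - V_1)/300 + (V_4 - V_7)/7500 = 0
  Node 5: (V_5 - V_4)/120 + (V_5 - V_2)/20 + (V_5 - 0)/30000 = 0
  Node 6: (V_6 - V_7)/1.6 + (V_6 - V_3)/36000 = 0
  Node 7: (V_7 - V_6)/1.6 + (V_7 - 0)/100 + (V_7 - V_4)/7500 = 0
Collecting terms (coefficients in siemens):
  0.08204·V_1 - 0.001786·V_2 - 0.003333·V_4 = 0.6923
  0.05179·V_2 - 0.001786·V_1 - 0.05·V_5 = 0
  0.7128·V_3 - 0.5·V_4 - 0.00002778·V_6 = 1.915
  0.5118·V_4 - 0.003333·V_1 - 0.5·V_3 - 0.008333·V_5 - 0.0001333·V_7 = 0
  0.05837·V_5 - 0.05·V_2 - 0.008333·V_4 = 0
  0.625·V_6 - 0.00002778·V_3 - 0.625·V_7 = 0
  0.6351·V_7 - 0.0001333·V_4 - 0.625·V_6 = 0
Solving these 7 simultaneous equations (Gaussian elimination) gives:
  V_1 = 8.999 V, V_2 = 8.963 V, V_3 = 8.992 V, V_4 = 8.99 V
  V_5 = 8.961 V, V_6 = 0.1429 V, V_7 = 0.1425 V
Part 1:
  Read off the nodal solution: V_2 = 8.963 V
Part 2:
  I_R3 = (V_3 - V_4)/R3 = (8.992 - 8.99)/2 = 0.001383 A
  Magnitude: I_R3 = 0.001383 A
Part 3:
  I_R9 = (V_2 - V_5)/R9 = (8.963 - 8.961)/20 = 0.00006434 A
  P_R9 = I_R9² × R9 = (0.00006434)² × 20 = 0.00000008278 W
Part 4:
  Power in each resistor, P = (ΔV)²/R:
    P_R1 = (9 - 8.999)²/13 = 0.0000001172 W
    P_R2 = (8.999 - 8.963)²/560 = 0.000002318 W
    P_R3 = (8.992 - 8.99)²/2 = 0.000003827 W
    P_R4 = (8.99 - 8.961)²/120 = 0.000006592 W
    P_R5 = (0.1429 - 0.1425)²/1.6 = 0.00000009668 W
    P_R6 = (0.1425 - 0)²/100 = 0.0002032 W
    P_R7 = (9 - 8.992)²/4.7 = 0.00001247 W
    P_R8 = (8.999 - 8.99)²/300 = 0.0000002815 W
    P_R9 = (8.963 - 8.961)²/20 = 0.00000008278 W
    P_R10 = (8.992 - 0.1429)²/36000 = 0.002175 W
    P_R11 = (8.99 - 0.1425)²/7500 = 0.01044 W
    P_R12 = (8.961 - 0)²/30000 = 0.002677 W
  P_total = P_R1 + P_R2 + P_R3 + P_R4 + P_R5 + P_R6 + P_R7 + P_R8 + P_R9 + P_R10 + P_R11 + P_R12 = 0.01552 W

Final answers:
1. V_2 = 8.963 V
2. I_R3 = 0.001383 A
3. P_R9 = 8.278e-08 W
4. P_total = 0.01552 W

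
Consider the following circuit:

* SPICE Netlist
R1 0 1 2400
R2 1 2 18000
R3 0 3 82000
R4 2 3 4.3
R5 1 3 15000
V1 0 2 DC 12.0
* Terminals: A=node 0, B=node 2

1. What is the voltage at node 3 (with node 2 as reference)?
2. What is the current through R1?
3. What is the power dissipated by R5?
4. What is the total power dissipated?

Nodal analysis, taking node 2 as the 0 V reference.
Source V1 fixes V_0 = 12 V.
KCL at each unknown node (sum of currents leaving = 0; resistances in Ω):
  Node 1: (V_1 - 12)/2400 + (V_1 - 0)/18000 + (V_1 - V_3)/15000 = 0
  Node 3: (V_3 - 12)/82000 + (V_3 - 0)/4.3 + (V_3 - V_1)/15000 = 0
Collecting terms (coefficients in siemens):
  0.0005389·V_1 - 0.00006667·V_3 = 0.005
  0.2326·V_3 - 0.00006667·V_1 = 0.0001463
Determinant D = (0.0005389)(0.2326) - (-0.00006667)(-0.00006667) = 0.0001254
V_1 = [(0.005)(0.2326) - (-0.00006667)(0.0001463)]/D = 9.279 V
V_3 = [(0.0005389)(0.0001463) - (0.005)(-0.00006667)]/D = 0.003288 V
Part 1:
  Read off the nodal solution: V_3 = 0.003288 V
Part 2:
  I_R1 = (V_0 - V_1)/R1 = (12 - 9.279)/2400 = 0.001134 A
  Magnitude: I_R1 = 0.001134 A
Part 3:
  I_R5 = (V_1 - V_3)/R5 = (9.279 - 0.003288)/15000 = 0.0006184 A
  P_R5 = I_R5² × R5 = (0.0006184)² × 15000 = 0.005736 W
Part 4:
  Power in each resistor, P = (ΔV)²/R:
    P_R1 = (12 - 9.279)²/2400 = 0.003085 W
    P_R2 = (9.279 - 0)²/18000 = 0.004783 W
    P_R3 = (12 - 0.003288)²/82000 = 0.001755 W
    P_R4 = (0 - 0.003288)²/4.3 = 0.000002514 W
    P_R5 = (9.279 - 0.003288)²/15000 = 0.005736 W
  P_total = P_R1 + P_R2 + P_R3 + P_R4 + P_R5 = 0.01536 W

Final answers:
1. V_3 = 0.003288 V
2. I_R1 = 0.001134 A
3. P_R5 = 0.005736 W
4. P_total = 0.01536 W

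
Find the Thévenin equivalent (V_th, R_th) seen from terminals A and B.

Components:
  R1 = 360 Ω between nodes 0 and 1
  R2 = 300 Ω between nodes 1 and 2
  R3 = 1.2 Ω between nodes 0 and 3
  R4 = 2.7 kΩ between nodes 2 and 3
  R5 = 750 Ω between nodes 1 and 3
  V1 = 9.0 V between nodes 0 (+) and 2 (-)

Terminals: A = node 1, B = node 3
Step 1 — V_th is the open-circuit voltage V_A - V_B (nothing connected across the terminals).
Nodal analysis, taking node 2 as the 0 V reference.
Source V1 fixes V_0 = 9 V.
KCL at each unknown node (sum of currents leaving = 0; resistances in Ω):
  Node 1: (V_1 - 9)/360 + (V_1 - 0)/300 + (V_1 - V_3)/750 = 0
  Node 3: (V_3 - 9)/1.2 + (V_3 - 0)/2700 + (V_3 - V_1)/750 = 0
Collecting terms (coefficients in siemens):
  0.007444·V_1 - 0.001333·V_3 = 0.025
  0.835·V_3 - 0.001333·V_1 = 7.5
Determinant D = (0.007444)(0.835) - (-0.001333)(-0.001333) = 0.006215
V_1 = [(0.025)(0.835) - (-0.001333)(7.5)]/D = 4.968 V
V_3 = [(0.007444)(7.5) - (0.025)(-0.001333)]/D = 8.99 V
V_th = V_1 - V_3 = 4.968 - 8.99 = -4.021 V
Step 2 — R_th: zero the source — replace V1 by a short circuit (node 2 merges into node 0) — and find the resistance seen between A (node 1) and B (node 3).
Reduce the network between node 1 (A) and node 3 (B) by series/parallel combination:
  Rp1 = R1 ‖ R2 (parallel, both between nodes 0 and 1) = 1/(1/360 + 1/300) = 163.6 Ω
  Rp2 = R3 ‖ R4 (parallel, both between nodes 0 and 3) = 1/(1/1.2 + 1/2700) = 1.199 Ω
  Rs1 = Rp1 + Rp2 (series, joined only at node 0) = 163.6 + 1.199 = 164.8 Ω
  Rp3 = R5 ‖ Rs1 (parallel, both between nodes 1 and 3) = 1/(1/750 + 1/164.8) = 135.1 Ω
R_th = 135.1 Ω

Final answer: V_th = -4.021 V, R_th = 135.1 Ω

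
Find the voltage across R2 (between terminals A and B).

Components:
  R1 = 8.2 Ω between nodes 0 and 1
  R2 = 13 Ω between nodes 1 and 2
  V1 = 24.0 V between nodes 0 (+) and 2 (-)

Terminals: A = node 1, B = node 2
R1 and R2 are in series across V1 (node 0 → node 1 → node 2), and the output A–B is taken across R2, so this is a voltage divider.
Series current: I = V1/(R1 + R2) = 24/(8.2 + 13) = 24/21.2 = 1.132 A
V_R2 = I × R2 = V1 × R2/(R1 + R2) = 24 × 13/21.2 = 14.72 V

Final answer: 14.72 V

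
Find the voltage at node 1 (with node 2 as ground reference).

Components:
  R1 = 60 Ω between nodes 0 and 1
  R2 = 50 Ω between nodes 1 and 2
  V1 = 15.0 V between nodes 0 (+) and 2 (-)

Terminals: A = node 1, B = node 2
Nodal analysis, taking node 2 as the 0 V reference.
Source V1 fixes V_0 = 15 V.
KCL at each unknown node (sum of currents leaving = 0; resistances in Ω):
  Node 1: (V_1 - 15)/60 + (V_1 - 0)/50 = 0
Collecting terms: 0.03667 × V_1 = 0.25  =>  V_1 = 6.818 V
The requested potential is V_1 = 6.818 V.

Final answer: V_1 = 6.818 V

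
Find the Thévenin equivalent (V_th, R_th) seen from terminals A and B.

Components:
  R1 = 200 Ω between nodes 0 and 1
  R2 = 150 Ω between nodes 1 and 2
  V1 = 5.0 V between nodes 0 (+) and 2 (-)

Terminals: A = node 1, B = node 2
Step 1 — V_th is the open-circuit voltage V_A - V_B (nothing connected across the terminals).
Nodal analysis, taking node 2 as the 0 V reference.
Source V1 fixes V_0 = 5 V.
KCL at each unknown node (sum of currents leaving = 0; resistances in Ω):
  Node 1: (V_1 - 5)/200 + (V_1 - 0)/150 = 0
Collecting terms: 0.01167 × V_1 = 0.025  =>  V_1 = 2.143 V
V_th = V_1 - V_2 = 2.143 - 0 = 2.143 V
Step 2 — R_th: zero the source — replace V1 by a short circuit (node 2 merges into node 0) — and find the resistance seen between A (node 1) and B (node 0).
Reduce the network between node 1 (A) and node 0 (B) by series/parallel combination:
  Rp1 = R1 ‖ R2 (parallel, both between nodes 0 and 1) = 1/(1/200 + 1/150) = 85.71 Ω
R_th = 85.71 Ω

Final answer: V_th = 2.143 V, R_th = 85.71 Ω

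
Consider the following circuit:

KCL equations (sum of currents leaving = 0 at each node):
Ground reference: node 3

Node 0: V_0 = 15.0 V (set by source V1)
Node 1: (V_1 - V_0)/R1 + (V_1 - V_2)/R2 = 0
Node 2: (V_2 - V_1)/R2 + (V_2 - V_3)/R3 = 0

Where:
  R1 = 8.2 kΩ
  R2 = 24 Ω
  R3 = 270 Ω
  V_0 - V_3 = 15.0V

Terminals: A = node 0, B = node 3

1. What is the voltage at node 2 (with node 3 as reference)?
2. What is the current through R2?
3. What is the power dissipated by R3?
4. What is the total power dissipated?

Nodal analysis, taking node 3 as the 0 V reference.
Source V1 fixes V_0 = 15 V.
KCL at each unknown node (sum of currents leaving = 0; resistances in Ω):
  Node 1: (V_1 - 15)/8200 + (V_1 - V_2)/24 = 0
  Node 2: (V_2 - V_1)/24 + (V_2 - 0)/270 = 0
Collecting terms (coefficients in siemens):
  0.04179·V_1 - 0.04167·V_2 = 0.001829
  0.04537·V_2 - 0.04167·V_1 = 0
Determinant D = (0.04179)(0.04537) - (-0.04167)(-0.04167) = 0.0001599
V_1 = [(0.001829)(0.04537) - (-0.04167)(0)]/D = 0.5192 V
V_2 = [(0.04179)(0) - (0.001829)(-0.04167)]/D = 0.4768 V
Part 1:
  Read off the nodal solution: V_2 = 0.4768 V
Part 2:
  I_R2 = (V_1 - V_2)/R2 = (0.5192 - 0.4768)/24 = 0.001766 A
  Magnitude: I_R2 = 0.001766 A
Part 3:
  I_R3 = (V_2 - V_3)/R3 = (0.4768 - 0)/270 = 0.001766 A
  P_R3 = I_R3² × R3 = (0.001766)² × 270 = 0.000842 W
Part 4:
  Power in each resistor, P = (ΔV)²/R:
    P_R1 = (15 - 0.5192)²/8200 = 0.02557 W
    P_R2 = (0.5192 - 0.4768)²/24 = 0.00007485 W
    P_R3 = (0.4768 - 0)²/270 = 0.000842 W
  P_total = P_R1 + P_R2 + P_R3 = 0.02649 W

Final answers:
1. V_2 = 0.4768 V
2. I_R2 = 0.001766 A
3. P_R3 = 0.000842 W
4. P_total = 0.02649 W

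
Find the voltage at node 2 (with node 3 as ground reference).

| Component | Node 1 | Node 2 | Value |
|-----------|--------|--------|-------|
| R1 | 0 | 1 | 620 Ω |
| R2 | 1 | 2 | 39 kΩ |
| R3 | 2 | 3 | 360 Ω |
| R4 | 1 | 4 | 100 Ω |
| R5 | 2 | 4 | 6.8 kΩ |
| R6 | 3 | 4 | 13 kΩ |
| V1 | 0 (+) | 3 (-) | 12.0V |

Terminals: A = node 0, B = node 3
Nodal analysis, taking node 3 as the 0 V reference.
Source V1 fixes V_0 = 12 V.
KCL at each unknown node (sum of currents leaving = 0; resistances in Ω):
  Node 1: (V_1 - 12)/620 + (V_1 - V_2)/39000 + (V_1 - V_4)/100 = 0
  Node 2: (V_2 - V_1)/39000 + (V_2 - 0)/360 + (V_2 - V_4)/6800 = 0
  Node 4: (V_4 - V_1)/100 + (V_4 - V_2)/6800 + (V_4 - 0)/13000 = 0
Collecting terms (coefficients in siemens):
  0.01164·V_1 - 0.00002564·V_2 - 0.01·V_4 = 0.01935
  0.00295·V_2 - 0.00002564·V_1 - 0.0001471·V_4 = 0
  0.01022·V_4 - 0.01·V_1 - 0.0001471·V_2 = 0
Solving these 3 simultaneous equations (Gaussian elimination) gives:
  V_1 = 10.47 V, V_2 = 0.6021 V, V_4 = 10.25 V
The requested potential is V_2 = 0.6021 V.

Final answer: V_2 = 0.6021 V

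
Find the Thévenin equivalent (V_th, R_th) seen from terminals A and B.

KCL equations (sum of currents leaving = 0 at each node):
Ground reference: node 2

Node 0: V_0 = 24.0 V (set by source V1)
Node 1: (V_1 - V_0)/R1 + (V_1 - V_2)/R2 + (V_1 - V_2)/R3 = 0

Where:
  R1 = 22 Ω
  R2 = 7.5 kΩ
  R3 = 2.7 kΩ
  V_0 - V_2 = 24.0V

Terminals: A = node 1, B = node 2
Step 1 — V_th is the open-circuit voltage V_A - V_B (nothing connected across the terminals).
Nodal analysis, taking node 2 as the 0 V reference.
Source V1 fixes V_0 = 24 V.
KCL at each unknown node (sum of currents leaving = 0; resistances in Ω):
  Node 1: (V_1 - 24)/22 + (V_1 - 0)/7500 + (V_1 - 0)/2700 = 0
Collecting terms: 0.04596 × V_1 = 1.091  =>  V_1 = 23.74 V
V_th = V_1 - V_2 = 23.74 - 0 = 23.74 V
Step 2 — R_th: zero the source — replace V1 by a short circuit (node 2 merges into node 0) — and find the resistance seen between A (node 1) and B (node 0).
Reduce the network between node 1 (A) and node 0 (B) by series/parallel combination:
  Rp1 = R1 ‖ R2 ‖ R3 (parallel, all between nodes 0 and 1) = 1/(1/22 + 1/7500 + 1/2700) = 21.76 Ω
R_th = 21.76 Ω

Final answer: V_th = 23.74 V, R_th = 21.76 Ω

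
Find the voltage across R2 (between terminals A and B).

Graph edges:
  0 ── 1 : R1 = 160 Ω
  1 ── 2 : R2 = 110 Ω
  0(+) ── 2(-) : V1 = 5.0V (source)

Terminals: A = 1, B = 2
R1 and R2 are in series across V1 (node 0 → node 1 → node 2), and the output A–B is taken across R2, so this is a voltage divider.
Series current: I = V1/(R1 + R2) = 5/(160 + 110) = 5/270 = 0.01852 A
V_R2 = I × R2 = V1 × R2/(R1 + R2) = 5 × 110/270 = 2.037 V

Final answer: 2.037 V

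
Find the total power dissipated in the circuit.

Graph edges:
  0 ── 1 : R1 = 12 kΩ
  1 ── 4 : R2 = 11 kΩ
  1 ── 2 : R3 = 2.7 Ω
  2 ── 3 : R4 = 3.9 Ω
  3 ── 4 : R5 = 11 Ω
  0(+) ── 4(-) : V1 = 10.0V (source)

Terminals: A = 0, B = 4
Nodal analysis, taking node 4 as the 0 V reference.
Source V1 fixes V_0 = 10 V.
KCL at each unknown node (sum of currents leaving = 0; resistances in Ω):
  Node 1: (V_1 - 10)/12000 + (V_1 - 0)/11000 + (V_1 - V_2)/2.7 = 0
  Node 2: (V_2 - V_1)/2.7 + (V_2 - V_3)/3.9 = 0
  Node 3: (V_3 - V_2)/3.9 + (V_3 - 0)/11 = 0
Collecting terms (coefficients in siemens):
  0.3705·V_1 - 0.3704·V_2 = 0.0008333
  0.6268·V_2 - 0.3704·V_1 - 0.2564·V_3 = 0
  0.3473·V_3 - 0.2564·V_2 = 0
Solving these 3 simultaneous equations (Gaussian elimination) gives:
  V_1 = 0.01462 V, V_2 = 0.01238 V, V_3 = 0.009139 V
Power in each resistor, P = (ΔV)²/R:
  P_R1 = (10 - 0.01462)²/12000 = 0.008309 W
  P_R2 = (0.01462 - 0)²/11000 = 0.00000001944 W
  P_R3 = (0.01462 - 0.01238)²/2.7 = 0.000001864 W
  P_R4 = (0.01238 - 0.009139)²/3.9 = 0.000002692 W
  P_R5 = (0.009139 - 0)²/11 = 0.000007592 W
P_total = P_R1 + P_R2 + P_R3 + P_R4 + P_R5 = 0.008321 W

Final answer: 0.008321 W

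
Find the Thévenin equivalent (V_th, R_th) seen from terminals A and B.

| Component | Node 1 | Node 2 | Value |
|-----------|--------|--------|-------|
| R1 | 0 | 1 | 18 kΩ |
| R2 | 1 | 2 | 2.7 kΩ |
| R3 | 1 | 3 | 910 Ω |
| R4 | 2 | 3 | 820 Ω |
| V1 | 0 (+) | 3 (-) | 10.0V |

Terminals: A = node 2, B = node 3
Step 1 — V_th is the open-circuit voltage V_A - V_B (nothing connected across the terminals).
Nodal analysis, taking node 3 as the 0 V reference.
Source V1 fixes V_0 = 10 V.
KCL at each unknown node (sum of currents leaving = 0; resistances in Ω):
  Node 1: (V_1 - 10)/18000 + (V_1 - V_2)/2700 + (V_1 - 0)/910 = 0
  Node 2: (V_2 - V_1)/2700 + (V_2 - 0)/820 = 0
Collecting terms (coefficients in siemens):
  0.001525·V_1 - 0.0003704·V_2 = 0.0005556
  0.00159·V_2 - 0.0003704·V_1 = 0
Determinant D = (0.001525)(0.00159) - (-0.0003704)(-0.0003704) = 0.000002287
V_1 = [(0.0005556)(0.00159) - (-0.0003704)(0)]/D = 0.3862 V
V_2 = [(0.001525)(0) - (0.0005556)(-0.0003704)]/D = 0.08997 V
V_th = V_2 - V_3 = 0.08997 - 0 = 0.08997 V
Step 2 — R_th: zero the source — replace V1 by a short circuit (node 3 merges into node 0) — and find the resistance seen between A (node 2) and B (node 0).
Reduce the network between node 2 (A) and node 0 (B) by series/parallel combination:
  Rp1 = R1 ‖ R3 (parallel, both between nodes 0 and 1) = 1/(1/18000 + 1/910) = 866.2 Ω
  Rs1 = R2 + Rp1 (series, joined only at node 1) = 2700 + 866.2 = 3566 Ω
  Rp2 = R4 ‖ Rs1 (parallel, both between nodes 0 and 2) = 1/(1/820 + 1/3566) = 666.7 Ω
R_th = 666.7 Ω

Final answer: V_th = 0.08997 V, R_th = 666.7 Ω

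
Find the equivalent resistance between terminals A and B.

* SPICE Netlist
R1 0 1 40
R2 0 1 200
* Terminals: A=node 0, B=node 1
Reduce the network between node 0 (A) and node 1 (B) by series/parallel combination:
  Rp1 = R1 ‖ R2 (parallel, both between nodes 0 and 1) = 1/(1/40 + 1/200) = 33.33 Ω
R_eq = 33.33 Ω

Final answer: 33.33 Ω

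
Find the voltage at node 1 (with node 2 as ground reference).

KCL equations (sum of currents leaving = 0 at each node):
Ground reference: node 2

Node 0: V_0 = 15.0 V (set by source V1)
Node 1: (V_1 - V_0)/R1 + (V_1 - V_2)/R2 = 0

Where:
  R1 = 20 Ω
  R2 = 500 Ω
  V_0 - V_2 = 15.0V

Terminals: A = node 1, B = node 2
Nodal analysis, taking node 2 as the 0 V reference.
Source V1 fixes V_0 = 15 V.
KCL at each unknown node (sum of currents leaving = 0; resistances in Ω):
  Node 1: (V_1 - 15)/20 + (V_1 - 0)/500 = 0
Collecting terms: 0.052 × V_1 = 0.75  =>  V_1 = 14.42 V
The requested potential is V_1 = 14.42 V.

Final answer: V_1 = 14.42 V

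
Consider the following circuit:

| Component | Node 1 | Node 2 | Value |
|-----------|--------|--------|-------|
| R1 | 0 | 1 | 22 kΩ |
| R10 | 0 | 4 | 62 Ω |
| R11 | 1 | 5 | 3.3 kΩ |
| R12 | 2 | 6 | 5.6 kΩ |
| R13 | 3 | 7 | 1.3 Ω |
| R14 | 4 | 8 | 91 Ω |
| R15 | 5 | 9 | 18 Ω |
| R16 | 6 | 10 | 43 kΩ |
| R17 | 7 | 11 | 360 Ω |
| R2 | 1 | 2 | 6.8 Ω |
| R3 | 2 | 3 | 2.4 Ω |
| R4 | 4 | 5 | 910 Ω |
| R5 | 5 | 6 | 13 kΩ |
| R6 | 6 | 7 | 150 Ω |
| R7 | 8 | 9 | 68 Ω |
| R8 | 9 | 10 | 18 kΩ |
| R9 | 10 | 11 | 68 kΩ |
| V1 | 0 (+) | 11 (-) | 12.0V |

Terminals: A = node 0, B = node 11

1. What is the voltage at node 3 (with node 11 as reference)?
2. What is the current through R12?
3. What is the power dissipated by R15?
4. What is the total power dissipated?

Nodal analysis, taking node 11 as the 0 V reference.
Source V1 fixes V_0 = 12 V.
KCL at each unknown node (sum of currents leaving = 0; resistances in Ω):
  Node 1: (V_1 - 12)/22000 + (V_1 - V_2)/6.8 + (V_1 - V_5)/3300 = 0
  Node 2: (V_2 - V_1)/6.8 + (V_2 - V_3)/2.4 + (V_2 - V_6)/5600 = 0
  Node 3: (V_3 - V_2)/2.4 + (V_3 - V_7)/1.3 = 0
  Node 4: (V_4 - V_5)/910 + (V_4 - 12)/62 + (V_4 - V_8)/91 = 0
  Node 5: (V_5 - V_4)/910 + (V_5 - V_6)/13000 + (V_5 - V_1)/3300 + (V_5 - V_9)/18 = 0
  Node 6: (V_6 - V_5)/13000 + (V_6 - V_7)/150 + (V_6 - V_2)/5600 + (V_6 - V_10)/43000 = 0
  Node 7: (V_7 - V_6)/150 + (V_7 - V_3)/1.3 + (V_7 - 0)/360 = 0
  Node 8: (V_8 - V_9)/68 + (V_8 - V_4)/91 = 0
  Node 9: (V_9 - V_8)/68 + (V_9 - V_10)/18000 + (V_9 - V_5)/18 = 0
  Node 10: (V_10 - V_9)/18000 + (V_10 - 0)/68000 + (V_10 - V_6)/43000 = 0
Collecting terms (coefficients in siemens):
  0.1474·V_1 - 0.1471·V_2 - 0.000303·V_5 = 0.0005455
  0.5639·V_2 - 0.1471·V_1 - 0.4167·V_3 - 0.0001786·V_6 = 0
  1.186·V_3 - 0.4167·V_2 - 0.7692·V_7 = 0
  0.02822·V_4 - 0.001099·V_5 - 0.01099·V_8 = 0.1935
  0.05703·V_5 - 0.000303·V_1 - 0.001099·V_4 - 0.00007692·V_6 - 0.05556·V_9 = 0
  0.006945·V_6 - 0.0001786·V_2 - 0.00007692·V_5 - 0.006667·V_7 - 0.00002326·V_10 = 0
  0.7787·V_7 - 0.7692·V_3 - 0.006667·V_6 = 0
  0.02569·V_8 - 0.01099·V_4 - 0.01471·V_9 = 0
  0.07032·V_9 - 0.05556·V_5 - 0.01471·V_8 - 0.00005556·V_10 = 0
  0.00009352·V_10 - 0.00002326·V_6 - 0.00005556·V_9 = 0
Solving these 10 simultaneous equations (Gaussian elimination) gives:
  V_1 = 1.566 V, V_2 = 1.543 V, V_3 = 1.534 V, V_4 = 11.76 V
  V_5 = 11.19 V, V_6 = 1.656 V, V_7 = 1.53 V, V_8 = 11.46 V
  V_9 = 11.24 V, V_10 = 7.091 V
Part 1:
  Read off the nodal solution: V_3 = 1.534 V
Part 2:
  I_R12 = (V_2 - V_6)/R12 = (1.543 - 1.656)/5600 = -0.00002023 A
  Magnitude: I_R12 = 0.00002023 A
Part 3:
  I_R15 = (V_5 - V_9)/R15 = (11.19 - 11.24)/18 = -0.003021 A
  P_R15 = I_R15² × R15 = (-0.003021)² × 18 = 0.0001643 W
Part 4:
  Power in each resistor, P = (ΔV)²/R:
    P_R1 = (12 - 1.566)²/22000 = 0.004949 W
    P_R2 = (1.566 - 1.543)²/6.8 = 0.00007815 W
    P_R3 = (1.543 - 1.534)²/2.4 = 0.00002791 W
    P_R4 = (11.76 - 11.19)²/910 = 0.0003588 W
    P_R5 = (11.19 - 1.656)²/13000 = 0.006989 W
    P_R6 = (1.656 - 1.53)²/150 = 0.0001057 W
    P_R7 = (11.46 - 11.24)²/68 = 0.0007191 W
    P_R8 = (11.24 - 7.091)²/18000 = 0.0009577 W
    P_R9 = (7.091 - 0)²/68000 = 0.0007393 W
    P_R10 = (12 - 11.76)²/62 = 0.0009333 W
    P_R11 = (1.566 - 11.19)²/3300 = 0.02806 W
    P_R12 = (1.543 - 1.656)²/5600 = 0.000002292 W
    P_R13 = (1.534 - 1.53)²/1.3 = 0.00001512 W
    P_R14 = (11.76 - 11.46)²/91 = 0.0009623 W
    P_R15 = (11.19 - 11.24)²/18 = 0.0001643 W
    P_R16 = (1.656 - 7.091)²/43000 = 0.0006869 W
    P_R17 = (1.53 - 0)²/360 = 0.006502 W
  P_total = P_R1 + P_R2 + P_R3 + P_R4 + P_R5 + P_R6 + P_R7 + P_R8 + P_R9 + P_R10 + P_R11 + P_R12 + P_R13 + P_R14 + P_R15 + P_R16 + P_R17 = 0.05225 W

Final answers:
1. V_3 = 1.534 V
2. I_R12 = 2.023e-05 A
3. P_R15 = 0.0001643 W
4. P_total = 0.05225 W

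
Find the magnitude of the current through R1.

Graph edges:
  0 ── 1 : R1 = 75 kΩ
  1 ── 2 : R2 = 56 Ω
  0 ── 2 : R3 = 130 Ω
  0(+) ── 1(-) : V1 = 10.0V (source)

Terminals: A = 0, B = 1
Nodal analysis, taking node 1 as the 0 V reference.
Source V1 fixes V_0 = 10 V.
KCL at each unknown node (sum of currents leaving = 0; resistances in Ω):
  Node 2: (V_2 - 0)/56 + (V_2 - 10)/130 = 0
Collecting terms: 0.02555 × V_2 = 0.07692  =>  V_2 = 3.011 V
I_R1 = (V_0 - V_1)/R1 = (10 - 0)/75000 = 0.0001333 A
|I_R1| = 0.0001333 A

Final answer: |I_R1| = 0.0001333 A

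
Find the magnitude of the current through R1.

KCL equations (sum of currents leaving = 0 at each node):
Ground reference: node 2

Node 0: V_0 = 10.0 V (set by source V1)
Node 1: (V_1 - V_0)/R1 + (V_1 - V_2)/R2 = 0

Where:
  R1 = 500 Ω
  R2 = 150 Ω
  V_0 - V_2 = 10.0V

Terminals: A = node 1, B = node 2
Nodal analysis, taking node 2 as the 0 V reference.
Source V1 fixes V_0 = 10 V.
KCL at each unknown node (sum of currents leaving = 0; resistances in Ω):
  Node 1: (V_1 - 10)/500 + (V_1 - 0)/150 = 0
Collecting terms: 0.008667 × V_1 = 0.02  =>  V_1 = 2.308 V
I_R1 = (V_0 - V_1)/R1 = (10 - 2.308)/500 = 0.01538 A
|I_R1| = 0.01538 A

Final answer: |I_R1| = 0.01538 A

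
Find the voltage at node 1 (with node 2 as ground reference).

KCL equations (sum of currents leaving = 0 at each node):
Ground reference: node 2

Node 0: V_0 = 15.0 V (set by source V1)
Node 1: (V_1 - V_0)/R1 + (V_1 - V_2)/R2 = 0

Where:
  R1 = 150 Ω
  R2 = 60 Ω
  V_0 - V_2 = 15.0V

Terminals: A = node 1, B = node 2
Nodal analysis, taking node 2 as the 0 V reference.
Source V1 fixes V_0 = 15 V.
KCL at each unknown node (sum of currents leaving = 0; resistances in Ω):
  Node 1: (V_1 - 15)/150 + (V_1 - 0)/60 = 0
Collecting terms: 0.02333 × V_1 = 0.1  =>  V_1 = 4.286 V
The requested potential is V_1 = 4.286 V.

Final answer: V_1 = 4.286 V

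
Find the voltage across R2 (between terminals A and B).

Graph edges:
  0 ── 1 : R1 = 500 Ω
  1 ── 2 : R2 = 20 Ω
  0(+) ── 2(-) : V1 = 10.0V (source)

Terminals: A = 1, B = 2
R1 and R2 are in series across V1 (node 0 → node 1 → node 2), and the output A–B is taken across R2, so this is a voltage divider.
Series current: I = V1/(R1 + R2) = 10/(500 + 20) = 10/520 = 0.01923 A
V_R2 = I × R2 = V1 × R2/(R1 + R2) = 10 × 20/520 = 0.3846 V

Final answer: 0.3846 V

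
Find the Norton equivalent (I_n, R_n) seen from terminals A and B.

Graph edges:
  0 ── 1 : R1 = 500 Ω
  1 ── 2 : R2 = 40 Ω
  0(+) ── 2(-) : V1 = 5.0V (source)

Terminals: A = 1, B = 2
Find the Thévenin equivalent first; then I_n = V_th/R_th and R_n = R_th.
Step 1 — V_th is the open-circuit voltage V_A - V_B (nothing connected across the terminals).
Nodal analysis, taking node 2 as the 0 V reference.
Source V1 fixes V_0 = 5 V.
KCL at each unknown node (sum of currents leaving = 0; resistances in Ω):
  Node 1: (V_1 - 5)/500 + (V_1 - 0)/40 = 0
Collecting terms: 0.027 × V_1 = 0.01  =>  V_1 = 0.3704 V
V_th = V_1 - V_2 = 0.3704 - 0 = 0.3704 V
Step 2 — R_th: zero the source — replace V1 by a short circuit (node 2 merges into node 0) — and find the resistance seen between A (node 1) and B (node 0).
Reduce the network between node 1 (A) and node 0 (B) by series/parallel combination:
  Rp1 = R1 ‖ R2 (parallel, both between nodes 0 and 1) = 1/(1/500 + 1/40) = 37.04 Ω
R_th = 37.04 Ω
I_n = V_th/R_th = 0.3704/37.04 = 0.01 A, and R_n = R_th = 37.04 Ω

Final answer: I_n = 0.01 A, R_n = 37.04 Ω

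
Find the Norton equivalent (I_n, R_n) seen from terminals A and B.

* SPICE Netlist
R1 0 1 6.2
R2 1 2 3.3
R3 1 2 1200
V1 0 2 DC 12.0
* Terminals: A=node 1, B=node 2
Find the Thévenin equivalent first; then I_n = V_th/R_th and R_n = R_th.
Step 1 — V_th is the open-circuit voltage V_A - V_B (nothing connected across the terminals).
Nodal analysis, taking node 2 as the 0 V reference.
Source V1 fixes V_0 = 12 V.
KCL at each unknown node (sum of currents leaving = 0; resistances in Ω):
  Node 1: (V_1 - 12)/6.2 + (V_1 - 0)/3.3 + (V_1 - 0)/1200 = 0
Collecting terms: 0.4652 × V_1 = 1.935  =>  V_1 = 4.161 V
V_th = V_1 - V_2 = 4.161 - 0 = 4.161 V
Step 2 — R_th: zero the source — replace V1 by a short circuit (node 2 merges into node 0) — and find the resistance seen between A (node 1) and B (node 0).
Reduce the network between node 1 (A) and node 0 (B) by series/parallel combination:
  Rp1 = R1 ‖ R2 ‖ R3 (parallel, all between nodes 0 and 1) = 1/(1/6.2 + 1/3.3 + 1/1200) = 2.15 Ω
R_th = 2.15 Ω
I_n = V_th/R_th = 4.161/2.15 = 1.935 A, and R_n = R_th = 2.15 Ω

Final answer: I_n = 1.935 A, R_n = 2.15 Ω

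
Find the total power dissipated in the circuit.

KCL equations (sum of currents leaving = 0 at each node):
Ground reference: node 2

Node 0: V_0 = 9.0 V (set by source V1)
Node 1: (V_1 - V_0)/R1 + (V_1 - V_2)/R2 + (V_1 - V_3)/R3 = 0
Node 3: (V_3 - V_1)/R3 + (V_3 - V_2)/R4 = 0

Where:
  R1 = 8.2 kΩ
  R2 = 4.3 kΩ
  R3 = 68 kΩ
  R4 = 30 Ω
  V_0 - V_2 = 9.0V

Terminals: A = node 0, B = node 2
Nodal analysis, taking node 2 as the 0 V reference.
Source V1 fixes V_0 = 9 V.
KCL at each unknown node (sum of currents leaving = 0; resistances in Ω):
  Node 1: (V_1 - 9)/8200 + (V_1 - 0)/4300 + (V_1 - V_3)/68000 = 0
  Node 3: (V_3 - V_1)/68000 + (V_3 - 0)/30 = 0
Collecting terms (coefficients in siemens):
  0.0003692·V_1 - 0.00001471·V_3 = 0.001098
  0.03335·V_3 - 0.00001471·V_1 = 0
Determinant D = (0.0003692)(0.03335) - (-0.00001471)(-0.00001471) = 0.00001231
V_1 = [(0.001098)(0.03335) - (-0.00001471)(0)]/D = 2.973 V
V_3 = [(0.0003692)(0) - (0.001098)(-0.00001471)]/D = 0.001311 V
Power in each resistor, P = (ΔV)²/R:
  P_R1 = (9 - 2.973)²/8200 = 0.00443 W
  P_R2 = (2.973 - 0)²/4300 = 0.002055 W
  P_R3 = (2.973 - 0.001311)²/68000 = 0.0001298 W
  P_R4 = (0 - 0.001311)²/30 = 0.00000005728 W
P_total = P_R1 + P_R2 + P_R3 + P_R4 = 0.006615 W

Final answer: 0.006615 W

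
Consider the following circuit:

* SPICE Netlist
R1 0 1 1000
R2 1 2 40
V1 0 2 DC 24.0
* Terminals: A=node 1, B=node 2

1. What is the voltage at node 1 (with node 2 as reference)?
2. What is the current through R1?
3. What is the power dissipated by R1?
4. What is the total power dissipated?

Nodal analysis, taking node 2 as the 0 V reference.
Source V1 fixes V_0 = 24 V.
KCL at each unknown node (sum of currents leaving = 0; resistances in Ω):
  Node 1: (V_1 - 24)/1000 + (V_1 - 0)/40 = 0
Collecting terms: 0.026 × V_1 = 0.024  =>  V_1 = 0.9231 V
Part 1:
  Read off the nodal solution: V_1 = 0.9231 V
Part 2:
  I_R1 = (V_0 - V_1)/R1 = (24 - 0.9231)/1000 = 0.02308 A
  Magnitude: I_R1 = 0.02308 A
Part 3:
  I_R1 = (V_0 - V_1)/R1 = (24 - 0.9231)/1000 = 0.02308 A
  P_R1 = I_R1² × R1 = (0.02308)² × 1000 = 0.5325 W
Part 4:
  Power in each resistor, P = (ΔV)²/R:
    P_R1 = (24 - 0.9231)²/1000 = 0.5325 W
    P_R2 = (0.9231 - 0)²/40 = 0.0213 W
  P_total = P_R1 + P_R2 = 0.5538 W

Final answers:
1. V_1 = 0.9231 V
2. I_R1 = 0.02308 A
3. P_R1 = 0.5325 W
4. P_total = 0.5538 W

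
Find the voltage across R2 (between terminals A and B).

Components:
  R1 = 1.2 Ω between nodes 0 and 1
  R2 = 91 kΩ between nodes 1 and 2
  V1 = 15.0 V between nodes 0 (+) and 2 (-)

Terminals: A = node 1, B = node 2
R1 and R2 are in series across V1 (node 0 → node 1 → node 2), and the output A–B is taken across R2, so this is a voltage divider.
Series current: I = V1/(R1 + R2) = 15/(1.2 + 91000) = 15/91000 = 0.0001648 A
V_R2 = I × R2 = V1 × R2/(R1 + R2) = 15 × 91000/91000 = 15 V

Final answer: 15 V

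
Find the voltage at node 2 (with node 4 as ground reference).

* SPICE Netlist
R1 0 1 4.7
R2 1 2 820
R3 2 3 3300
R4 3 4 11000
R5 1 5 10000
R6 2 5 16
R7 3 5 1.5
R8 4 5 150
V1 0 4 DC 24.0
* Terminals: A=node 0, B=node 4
Nodal analysis, taking node 4 as the 0 V reference.
Source V1 fixes V_0 = 24 V.
KCL at each unknown node (sum of currents leaving = 0; resistances in Ω):
  Node 1: (V_1 - 24)/4.7 + (V_1 - V_2)/820 + (V_1 - V_5)/10000 = 0
  Node 2: (V_2 - V_1)/820 + (V_2 - V_3)/3300 + (V_2 - V_5)/16 = 0
  Node 3: (V_3 - V_2)/3300 + (V_3 - 0)/11000 + (V_3 - V_5)/1.5 = 0
  Node 5: (V_5 - V_1)/10000 + (V_5 - V_2)/16 + (V_5 - V_3)/1.5 + (V_5 - 0)/150 = 0
Collecting terms (coefficients in siemens):
  0.2141·V_1 - 0.00122·V_2 - 0.0001·V_5 = 5.106
  0.06402·V_2 - 0.00122·V_1 - 0.000303·V_3 - 0.0625·V_5 = 0
  0.6671·V_3 - 0.000303·V_2 - 0.6667·V_5 = 0
  0.7359·V_5 - 0.0001·V_1 - 0.0625·V_2 - 0.6667·V_3 = 0
Solving these 4 simultaneous equations (Gaussian elimination) gives:
  V_1 = 23.88 V, V_2 = 4.225 V, V_3 = 3.843 V, V_5 = 3.843 V
The requested potential is V_2 = 4.225 V.

Final answer: V_2 = 4.225 V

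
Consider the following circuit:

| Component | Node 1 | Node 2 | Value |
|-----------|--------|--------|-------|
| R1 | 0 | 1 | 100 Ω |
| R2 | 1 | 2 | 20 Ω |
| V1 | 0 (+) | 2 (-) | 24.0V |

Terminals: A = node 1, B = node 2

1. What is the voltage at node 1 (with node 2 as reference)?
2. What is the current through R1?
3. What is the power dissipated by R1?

Nodal analysis, taking node 2 as the 0 V reference.
Source V1 fixes V_0 = 24 V.
KCL at each unknown node (sum of currents leaving = 0; resistances in Ω):
  Node 1: (V_1 - 24)/100 + (V_1 - 0)/20 = 0
Collecting terms: 0.06 × V_1 = 0.24  =>  V_1 = 4 V
Part 1:
  Read off the nodal solution: V_1 = 4 V
Part 2:
  I_R1 = (V_0 - V_1)/R1 = (24 - 4)/100 = 0.2 A
  Magnitude: I_R1 = 0.2 A
Part 3:
  I_R1 = (V_0 - V_1)/R1 = (24 - 4)/100 = 0.2 A
  P_R1 = I_R1² × R1 = (0.2)² × 100 = 4 W

Final answers:
1. V_1 = 4 V
2. I_R1 = 0.2 A
3. P_R1 = 4 W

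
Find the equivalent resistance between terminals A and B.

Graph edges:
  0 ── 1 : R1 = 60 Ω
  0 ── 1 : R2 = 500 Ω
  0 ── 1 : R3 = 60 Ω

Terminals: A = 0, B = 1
Reduce the network between node 0 (A) and node 1 (B) by series/parallel combination:
  Rp1 = R1 ‖ R2 ‖ R3 (parallel, all between nodes 0 and 1) = 1/(1/60 + 1/500 + 1/60) = 28.3 Ω
R_eq = 28.3 Ω

Final answer: 28.3 Ω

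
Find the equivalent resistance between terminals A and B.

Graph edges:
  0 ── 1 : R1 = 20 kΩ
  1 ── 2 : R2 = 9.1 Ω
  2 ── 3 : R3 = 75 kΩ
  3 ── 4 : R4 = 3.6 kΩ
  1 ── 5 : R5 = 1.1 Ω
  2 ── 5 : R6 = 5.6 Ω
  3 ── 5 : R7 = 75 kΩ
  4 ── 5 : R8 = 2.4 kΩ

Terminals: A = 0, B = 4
The network is not a plain series/parallel combination. Inject a 1 A test current into terminal A (node 0) and return it from terminal B (node 4); then R_eq = V_A / (1 A).
Nodal analysis, taking node 4 as the 0 V reference.
Current source I_test pushes 1 A into node 0 and draws it out of node 4.
KCL at each unknown node (sum of currents leaving = 0; resistances in Ω):
  Node 0: (V_0 - V_1)/20000 - 1 = 0
  Node 1: (V_1 - V_0)/20000 + (V_1 - V_2)/9.1 + (V_1 - V_5)/1.1 = 0
  Node 2: (V_2 - V_1)/9.1 + (V_2 - V_3)/75000 + (V_2 - V_5)/5.6 = 0
  Node 3: (V_3 - V_2)/75000 + (V_3 - 0)/3600 + (V_3 - V_5)/75000 = 0
  Node 5: (V_5 - V_1)/1.1 + (V_5 - V_2)/5.6 + (V_5 - V_3)/75000 + (V_5 - 0)/2400 = 0
Collecting terms (coefficients in siemens):
  0.00005·V_0 - 0.00005·V_1 = 1
  1.019·V_1 - 0.00005·V_0 - 0.1099·V_2 - 0.9091·V_5 = 0
  0.2885·V_2 - 0.1099·V_1 - 0.00001333·V_3 - 0.1786·V_5 = 0
  0.0003044·V_3 - 0.00001333·V_2 - 0.00001333·V_5 = 0
  1.088·V_5 - 0.9091·V_1 - 0.1786·V_2 - 0.00001333·V_3 = 0
Solving these 5 simultaneous equations (Gaussian elimination) gives:
  V_0 = 22270 V, V_1 = 2269 V, V_2 = 2268 V, V_3 = 198.6 V
  V_5 = 2268 V
R_eq = V_0 / 1 A = 22270 Ω = 22.27 kΩ

Final answer: 22.27 kΩ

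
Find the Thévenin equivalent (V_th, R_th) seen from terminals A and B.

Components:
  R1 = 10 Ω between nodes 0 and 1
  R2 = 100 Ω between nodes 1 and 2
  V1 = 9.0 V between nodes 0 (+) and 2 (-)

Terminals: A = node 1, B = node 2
Step 1 — V_th is the open-circuit voltage V_A - V_B (nothing connected across the terminals).
Nodal analysis, taking node 2 as the 0 V reference.
Source V1 fixes V_0 = 9 V.
KCL at each unknown node (sum of currents leaving = 0; resistances in Ω):
  Node 1: (V_1 - 9)/10 + (V_1 - 0)/100 = 0
Collecting terms: 0.11 × V_1 = 0.9  =>  V_1 = 8.182 V
V_th = V_1 - V_2 = 8.182 - 0 = 8.182 V
Step 2 — R_th: zero the source — replace V1 by a short circuit (node 2 merges into node 0) — and find the resistance seen between A (node 1) and B (node 0).
Reduce the network between node 1 (A) and node 0 (B) by series/parallel combination:
  Rp1 = R1 ‖ R2 (parallel, both between nodes 0 and 1) = 1/(1/10 + 1/100) = 9.091 Ω
R_th = 9.091 Ω

Final answer: V_th = 8.182 V, R_th = 9.091 Ω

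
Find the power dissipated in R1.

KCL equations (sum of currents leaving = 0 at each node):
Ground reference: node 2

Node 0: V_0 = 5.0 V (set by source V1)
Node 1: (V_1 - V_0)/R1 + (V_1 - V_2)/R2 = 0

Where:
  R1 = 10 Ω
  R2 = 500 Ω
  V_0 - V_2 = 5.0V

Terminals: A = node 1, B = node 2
Nodal analysis, taking node 2 as the 0 V reference.
Source V1 fixes V_0 = 5 V.
KCL at each unknown node (sum of currents leaving = 0; resistances in Ω):
  Node 1: (V_1 - 5)/10 + (V_1 - 0)/500 = 0
Collecting terms: 0.102 × V_1 = 0.5  =>  V_1 = 4.902 V
I_R1 = (V_0 - V_1)/R1 = (5 - 4.902)/10 = 0.009804 A
P_R1 = I_R1² × R1 = (0.009804)² × 10 = 0.0009612 W

Final answer: 0.0009612 W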